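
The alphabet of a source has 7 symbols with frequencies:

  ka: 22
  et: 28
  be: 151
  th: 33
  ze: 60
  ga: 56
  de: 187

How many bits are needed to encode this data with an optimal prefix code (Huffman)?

1323

Build the Huffman tree bottom-up:
merge ka(22) and et(28): 50
merge th(33) and 50: 83
merge ga(56) and ze(60): 116
merge 83 and 116: 199
merge be(151) and de(187): 338
merge 199 and 338: 537
Each symbol's bit-cost is frequency × depth; summing gives 1323 bits (equivalently 50 + 83 + 116 + 199 + 338 + 537).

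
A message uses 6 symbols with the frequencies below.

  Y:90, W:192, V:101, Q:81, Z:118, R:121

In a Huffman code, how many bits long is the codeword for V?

3

Build the tree from the bottom:
Q(81) + Y(90) → 171
V(101) + Z(118) → 219
R(121) + 171 → 292
W(192) + 219 → 411
292 + 411 → 703
V's leaf is at depth 3, giving a 3-bit codeword.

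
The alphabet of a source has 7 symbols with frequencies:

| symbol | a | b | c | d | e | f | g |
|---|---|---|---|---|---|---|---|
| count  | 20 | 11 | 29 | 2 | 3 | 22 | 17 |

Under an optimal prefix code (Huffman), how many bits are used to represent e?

5

Huffman merges, smallest pair first:
combine d(2), e(3) → 5
combine 5, b(11) → 16
combine 16, g(17) → 33
combine a(20), f(22) → 42
combine c(29), 33 → 62
combine 42, 62 → 104
e's leaf is at depth 5, giving a 5-bit codeword.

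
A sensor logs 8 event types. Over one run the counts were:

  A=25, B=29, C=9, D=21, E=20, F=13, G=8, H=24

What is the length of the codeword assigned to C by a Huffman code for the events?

Repeatedly merge the two smallest:
combine G(8), C(9) → 17
combine F(13), 17 → 30
combine E(20), D(21) → 41
combine H(24), A(25) → 49
combine B(29), 30 → 59
combine 41, 49 → 90
combine 59, 90 → 149
The subtree containing C is merged 4 times, so code length = 4.

4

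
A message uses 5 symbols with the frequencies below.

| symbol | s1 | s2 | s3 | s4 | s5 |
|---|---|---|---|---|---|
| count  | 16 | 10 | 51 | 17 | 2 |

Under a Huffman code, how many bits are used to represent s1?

3

Huffman merges, smallest pair first:
combine s5(2), s2(10) → 12
combine 12, s1(16) → 28
combine s4(17), 28 → 45
combine 45, s3(51) → 96
The subtree containing s1 is merged 3 times, so code length = 3.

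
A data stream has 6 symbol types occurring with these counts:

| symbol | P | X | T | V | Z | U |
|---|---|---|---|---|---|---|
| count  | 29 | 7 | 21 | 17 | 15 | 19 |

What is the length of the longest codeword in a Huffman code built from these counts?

Merge the two lowest-weight nodes at each step:
merge X(7) and Z(15): 22
merge V(17) and U(19): 36
merge T(21) and 22: 43
merge P(29) and 36: 65
merge 43 and 65: 108
Maximum depth reached is 3.

3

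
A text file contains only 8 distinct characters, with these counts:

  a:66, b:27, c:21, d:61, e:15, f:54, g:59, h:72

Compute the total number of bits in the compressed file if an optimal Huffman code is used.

1086

Greedily combine the two least-frequent nodes:
merge e(15) and c(21): 36
merge b(27) and 36: 63
merge f(54) and g(59): 113
merge d(61) and 63: 124
merge a(66) and h(72): 138
merge 113 and 124: 237
merge 138 and 237: 375
Total encoded bits = sum of merged weights = 36 + 63 + 113 + 124 + 138 + 237 + 375 = 1086.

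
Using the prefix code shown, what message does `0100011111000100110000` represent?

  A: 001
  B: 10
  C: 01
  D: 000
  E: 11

Read left to right; each codeword is recognised as soon as it completes (prefix code):
  01→C | 000→D | 11→E | 11→E | 10→B | 001→A | 001→A | 10→B | 000→D
Decoded message: CDEEBAABD

CDEEBAABD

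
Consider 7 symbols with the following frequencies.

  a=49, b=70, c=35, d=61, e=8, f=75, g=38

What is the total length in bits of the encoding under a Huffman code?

906

Greedily combine the two least-frequent nodes:
merge e(8) and c(35): 43
merge g(38) and 43: 81
merge a(49) and d(61): 110
merge b(70) and f(75): 145
merge 81 and 110: 191
merge 145 and 191: 336
Total encoded bits = sum of merged weights = 43 + 81 + 110 + 145 + 191 + 336 = 906.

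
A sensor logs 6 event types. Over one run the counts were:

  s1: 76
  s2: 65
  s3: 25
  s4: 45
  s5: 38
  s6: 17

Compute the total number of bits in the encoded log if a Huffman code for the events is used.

654

Greedily combine the two least-frequent nodes:
s6(17) + s3(25) → 42
s5(38) + 42 → 80
s4(45) + s2(65) → 110
s1(76) + 80 → 156
110 + 156 → 266
The encoded length is the sum of every internal node's weight: 42 + 80 + 110 + 156 + 266 = 654 bits.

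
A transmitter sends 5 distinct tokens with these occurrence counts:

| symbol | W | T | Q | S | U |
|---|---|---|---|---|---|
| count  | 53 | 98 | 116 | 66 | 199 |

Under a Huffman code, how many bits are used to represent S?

Repeatedly merge the two smallest:
merge W(53) and S(66): 119
merge T(98) and Q(116): 214
merge 119 and U(199): 318
merge 214 and 318: 532
S's leaf is at depth 3, giving a 3-bit codeword.

3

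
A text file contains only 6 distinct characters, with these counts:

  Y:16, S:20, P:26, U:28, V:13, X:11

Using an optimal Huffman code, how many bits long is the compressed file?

Build the Huffman tree bottom-up:
combine X(11), V(13) → 24
combine Y(16), S(20) → 36
combine 24, P(26) → 50
combine U(28), 36 → 64
combine 50, 64 → 114
Total encoded bits = sum of merged weights = 24 + 36 + 50 + 64 + 114 = 288.

288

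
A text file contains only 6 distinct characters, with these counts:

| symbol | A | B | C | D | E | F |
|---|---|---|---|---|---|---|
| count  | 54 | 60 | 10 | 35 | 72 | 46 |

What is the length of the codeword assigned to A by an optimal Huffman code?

2

Repeatedly merge the two smallest:
C(10) + D(35) → 45
45 + F(46) → 91
A(54) + B(60) → 114
E(72) + 91 → 163
114 + 163 → 277
A's leaf is at depth 2, giving a 2-bit codeword.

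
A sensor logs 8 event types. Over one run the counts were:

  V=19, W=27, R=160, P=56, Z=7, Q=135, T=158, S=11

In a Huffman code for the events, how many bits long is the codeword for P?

Repeatedly merge the two smallest:
combine Z(7), S(11) → 18
combine 18, V(19) → 37
combine W(27), 37 → 64
combine P(56), 64 → 120
combine 120, Q(135) → 255
combine T(158), R(160) → 318
combine 255, 318 → 573
P's leaf is at depth 3, giving a 3-bit codeword.

3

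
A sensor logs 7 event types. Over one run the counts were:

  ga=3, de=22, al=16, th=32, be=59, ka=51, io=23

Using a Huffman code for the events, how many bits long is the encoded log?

527

Build the Huffman tree bottom-up:
merge ga(3) and al(16): 19
merge 19 and de(22): 41
merge io(23) and th(32): 55
merge 41 and ka(51): 92
merge 55 and be(59): 114
merge 92 and 114: 206
Each symbol's bit-cost is frequency × depth; summing gives 527 bits (equivalently 19 + 41 + 55 + 92 + 114 + 206).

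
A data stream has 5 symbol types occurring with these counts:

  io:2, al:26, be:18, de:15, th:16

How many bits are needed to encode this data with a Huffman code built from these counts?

171

Merge the two smallest weights repeatedly:
merge io(2) and de(15): 17
merge th(16) and 17: 33
merge be(18) and al(26): 44
merge 33 and 44: 77
Each symbol's bit-cost is frequency × depth; summing gives 171 bits (equivalently 17 + 33 + 44 + 77).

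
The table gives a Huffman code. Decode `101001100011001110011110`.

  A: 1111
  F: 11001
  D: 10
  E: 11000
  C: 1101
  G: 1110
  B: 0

Read left to right; each codeword is recognised as soon as it completes (prefix code):
  10→D | 10→D | 0→B | 11000→E | 11001→F | 11001→F | 1110→G
Decoded message: DDBEFFG

DDBEFFG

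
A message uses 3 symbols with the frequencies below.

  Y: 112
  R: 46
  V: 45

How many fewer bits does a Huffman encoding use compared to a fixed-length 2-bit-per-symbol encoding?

Fixed-length: 2 bits × 203 symbols = 406 bits.
Huffman merges:
merge V(45) and R(46): 91
merge 91 and Y(112): 203
Huffman total = 91 + 203 = 294 bits.
Saving = 406 − 294 = 112 bits.

112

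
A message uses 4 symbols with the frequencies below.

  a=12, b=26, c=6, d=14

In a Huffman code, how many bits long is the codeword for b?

Huffman merges, smallest pair first:
merge c(6) and a(12): 18
merge d(14) and 18: 32
merge b(26) and 32: 58
b sits one level below the root: a 1-bit codeword.

1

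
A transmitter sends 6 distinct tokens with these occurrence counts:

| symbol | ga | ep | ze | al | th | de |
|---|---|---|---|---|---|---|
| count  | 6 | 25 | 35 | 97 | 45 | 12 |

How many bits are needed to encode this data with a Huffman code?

482

Greedily combine the two least-frequent nodes:
merge ga(6) and de(12): 18
merge 18 and ep(25): 43
merge ze(35) and 43: 78
merge th(45) and 78: 123
merge al(97) and 123: 220
Each symbol's bit-cost is frequency × depth; summing gives 482 bits (equivalently 18 + 43 + 78 + 123 + 220).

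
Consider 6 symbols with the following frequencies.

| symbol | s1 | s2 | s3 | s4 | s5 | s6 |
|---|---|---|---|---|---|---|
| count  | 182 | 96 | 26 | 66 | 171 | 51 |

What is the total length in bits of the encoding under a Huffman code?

1404

Merge the two smallest weights repeatedly:
s3(26) + s6(51) → 77
s4(66) + 77 → 143
s2(96) + 143 → 239
s5(171) + s1(182) → 353
239 + 353 → 592
Each symbol's bit-cost is frequency × depth; summing gives 1404 bits (equivalently 77 + 143 + 239 + 353 + 592).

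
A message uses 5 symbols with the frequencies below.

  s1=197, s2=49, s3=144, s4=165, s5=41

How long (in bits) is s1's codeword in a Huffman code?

Build the tree from the bottom:
merge s5(41) and s2(49): 90
merge 90 and s3(144): 234
merge s4(165) and s1(197): 362
merge 234 and 362: 596
s1 sits 2 levels below the root, so its codeword is 2 bits.

2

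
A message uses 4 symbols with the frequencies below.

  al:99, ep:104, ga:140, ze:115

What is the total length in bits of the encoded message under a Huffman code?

Greedily combine the two least-frequent nodes:
merge al(99) and ep(104): 203
merge ze(115) and ga(140): 255
merge 203 and 255: 458
Total encoded bits = sum of merged weights = 203 + 255 + 458 = 916.

916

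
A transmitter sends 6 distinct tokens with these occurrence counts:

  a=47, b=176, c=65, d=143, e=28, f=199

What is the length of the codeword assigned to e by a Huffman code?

Build the tree from the bottom:
merge e(28) and a(47): 75
merge c(65) and 75: 140
merge 140 and d(143): 283
merge b(176) and f(199): 375
merge 283 and 375: 658
e sits 4 levels below the root, so its codeword is 4 bits.

4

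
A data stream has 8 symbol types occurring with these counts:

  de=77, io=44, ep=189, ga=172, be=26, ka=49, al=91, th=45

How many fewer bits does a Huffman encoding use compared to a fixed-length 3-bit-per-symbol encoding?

Fixed-length: 3 bits × 693 symbols = 2079 bits.
Huffman merges:
be(26) + io(44) → 70
th(45) + ka(49) → 94
70 + de(77) → 147
al(91) + 94 → 185
147 + ga(172) → 319
185 + ep(189) → 374
319 + 374 → 693
Huffman total = 70 + 94 + 147 + 185 + 319 + 374 + 693 = 1882 bits.
Saving = 2079 − 1882 = 197 bits.

197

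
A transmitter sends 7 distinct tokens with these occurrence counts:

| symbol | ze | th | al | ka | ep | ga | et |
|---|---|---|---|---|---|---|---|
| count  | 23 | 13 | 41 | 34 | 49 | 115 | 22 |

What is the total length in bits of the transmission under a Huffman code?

753

Build the Huffman tree bottom-up:
merge th(13) and et(22): 35
merge ze(23) and ka(34): 57
merge 35 and al(41): 76
merge ep(49) and 57: 106
merge 76 and 106: 182
merge ga(115) and 182: 297
Total encoded bits = sum of merged weights = 35 + 57 + 76 + 106 + 182 + 297 = 753.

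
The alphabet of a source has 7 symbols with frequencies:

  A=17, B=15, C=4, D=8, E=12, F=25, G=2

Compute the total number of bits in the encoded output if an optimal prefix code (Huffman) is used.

212

Greedily combine the two least-frequent nodes:
G(2) + C(4) → 6
6 + D(8) → 14
E(12) + 14 → 26
B(15) + A(17) → 32
F(25) + 26 → 51
32 + 51 → 83
Total encoded bits = sum of merged weights = 6 + 14 + 26 + 32 + 51 + 83 = 212.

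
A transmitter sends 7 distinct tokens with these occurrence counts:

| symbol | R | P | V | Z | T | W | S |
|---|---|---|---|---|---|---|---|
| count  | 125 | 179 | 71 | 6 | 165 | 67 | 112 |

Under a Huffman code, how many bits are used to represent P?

2

Repeatedly merge the two smallest:
merge Z(6) and W(67): 73
merge V(71) and 73: 144
merge S(112) and R(125): 237
merge 144 and T(165): 309
merge P(179) and 237: 416
merge 309 and 416: 725
P's leaf is at depth 2, giving a 2-bit codeword.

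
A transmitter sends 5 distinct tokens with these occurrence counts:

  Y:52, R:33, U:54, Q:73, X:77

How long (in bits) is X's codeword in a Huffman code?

2

Huffman merges, smallest pair first:
R(33) + Y(52) → 85
U(54) + Q(73) → 127
X(77) + 85 → 162
127 + 162 → 289
X's leaf is at depth 2, giving a 2-bit codeword.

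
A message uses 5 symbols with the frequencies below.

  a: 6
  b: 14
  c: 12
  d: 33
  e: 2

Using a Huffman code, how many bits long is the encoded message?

129

Greedily combine the two least-frequent nodes:
e(2) + a(6) → 8
8 + c(12) → 20
b(14) + 20 → 34
d(33) + 34 → 67
The encoded length is the sum of every internal node's weight: 8 + 20 + 34 + 67 = 129 bits.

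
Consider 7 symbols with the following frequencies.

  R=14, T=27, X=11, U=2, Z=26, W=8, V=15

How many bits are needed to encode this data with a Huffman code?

Greedily combine the two least-frequent nodes:
combine U(2), W(8) → 10
combine 10, X(11) → 21
combine R(14), V(15) → 29
combine 21, Z(26) → 47
combine T(27), 29 → 56
combine 47, 56 → 103
Each symbol's bit-cost is frequency × depth; summing gives 266 bits (equivalently 10 + 21 + 29 + 47 + 56 + 103).

266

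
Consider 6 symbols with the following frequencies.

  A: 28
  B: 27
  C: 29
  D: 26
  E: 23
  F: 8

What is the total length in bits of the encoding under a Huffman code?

366

Build the Huffman tree bottom-up:
merge F(8) and E(23): 31
merge D(26) and B(27): 53
merge A(28) and C(29): 57
merge 31 and 53: 84
merge 57 and 84: 141
Each symbol's bit-cost is frequency × depth; summing gives 366 bits (equivalently 31 + 53 + 57 + 84 + 141).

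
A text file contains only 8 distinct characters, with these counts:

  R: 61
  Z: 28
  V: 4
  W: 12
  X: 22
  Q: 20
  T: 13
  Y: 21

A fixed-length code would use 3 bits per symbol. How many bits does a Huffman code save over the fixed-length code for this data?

45

Fixed-length: 3 bits × 181 symbols = 543 bits.
Huffman merges:
V(4) + W(12) → 16
T(13) + 16 → 29
Q(20) + Y(21) → 41
X(22) + Z(28) → 50
29 + 41 → 70
50 + R(61) → 111
70 + 111 → 181
Huffman total = 16 + 29 + 41 + 50 + 70 + 111 + 181 = 498 bits.
Saving = 543 − 498 = 45 bits.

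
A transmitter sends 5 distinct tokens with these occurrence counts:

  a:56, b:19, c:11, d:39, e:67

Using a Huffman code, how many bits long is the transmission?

Greedily combine the two least-frequent nodes:
merge c(11) and b(19): 30
merge 30 and d(39): 69
merge a(56) and e(67): 123
merge 69 and 123: 192
Total encoded bits = sum of merged weights = 30 + 69 + 123 + 192 = 414.

414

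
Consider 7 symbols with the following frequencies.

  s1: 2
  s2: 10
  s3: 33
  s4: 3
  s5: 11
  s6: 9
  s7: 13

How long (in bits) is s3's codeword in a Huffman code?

1

Repeatedly merge the two smallest:
combine s1(2), s4(3) → 5
combine 5, s6(9) → 14
combine s2(10), s5(11) → 21
combine s7(13), 14 → 27
combine 21, 27 → 48
combine s3(33), 48 → 81
s3 is merged only at the final step, so code length = 1.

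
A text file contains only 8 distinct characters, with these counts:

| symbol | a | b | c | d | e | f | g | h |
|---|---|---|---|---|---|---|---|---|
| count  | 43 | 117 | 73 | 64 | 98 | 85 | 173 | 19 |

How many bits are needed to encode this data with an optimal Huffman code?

Merge the two smallest weights repeatedly:
h(19) + a(43) → 62
62 + d(64) → 126
c(73) + f(85) → 158
e(98) + b(117) → 215
126 + 158 → 284
g(173) + 215 → 388
284 + 388 → 672
The encoded length is the sum of every internal node's weight: 62 + 126 + 158 + 215 + 284 + 388 + 672 = 1905 bits.

1905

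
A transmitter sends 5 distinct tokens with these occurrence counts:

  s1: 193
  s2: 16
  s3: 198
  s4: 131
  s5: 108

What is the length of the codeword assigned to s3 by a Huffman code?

2

Huffman merges, smallest pair first:
combine s2(16), s5(108) → 124
combine 124, s4(131) → 255
combine s1(193), s3(198) → 391
combine 255, 391 → 646
The subtree containing s3 is merged 2 times, so code length = 2.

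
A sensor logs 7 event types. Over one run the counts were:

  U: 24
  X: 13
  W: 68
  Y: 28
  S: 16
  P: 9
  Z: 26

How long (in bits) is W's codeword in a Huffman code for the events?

1

Build the tree from the bottom:
merge P(9) and X(13): 22
merge S(16) and 22: 38
merge U(24) and Z(26): 50
merge Y(28) and 38: 66
merge 50 and 66: 116
merge W(68) and 116: 184
W is a child of the root — depth 1, so its codeword is a single bit.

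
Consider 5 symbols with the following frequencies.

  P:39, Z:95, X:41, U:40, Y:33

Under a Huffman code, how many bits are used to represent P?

Huffman merges, smallest pair first:
combine Y(33), P(39) → 72
combine U(40), X(41) → 81
combine 72, 81 → 153
combine Z(95), 153 → 248
P's leaf is at depth 3, giving a 3-bit codeword.

3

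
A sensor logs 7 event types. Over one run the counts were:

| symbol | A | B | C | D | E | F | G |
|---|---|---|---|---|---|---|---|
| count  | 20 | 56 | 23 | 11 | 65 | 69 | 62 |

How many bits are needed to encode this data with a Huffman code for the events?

Greedily combine the two least-frequent nodes:
D(11) + A(20) → 31
C(23) + 31 → 54
54 + B(56) → 110
G(62) + E(65) → 127
F(69) + 110 → 179
127 + 179 → 306
Total encoded bits = sum of merged weights = 31 + 54 + 110 + 127 + 179 + 306 = 807.

807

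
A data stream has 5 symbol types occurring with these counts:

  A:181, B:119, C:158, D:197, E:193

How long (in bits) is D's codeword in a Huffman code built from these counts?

2

Repeatedly merge the two smallest:
merge B(119) and C(158): 277
merge A(181) and E(193): 374
merge D(197) and 277: 474
merge 374 and 474: 848
D's leaf is at depth 2, giving a 2-bit codeword.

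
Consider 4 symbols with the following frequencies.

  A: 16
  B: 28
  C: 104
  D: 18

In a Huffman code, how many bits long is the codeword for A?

Huffman merges, smallest pair first:
A(16) + D(18) → 34
B(28) + 34 → 62
62 + C(104) → 166
The subtree containing A is merged 3 times, so code length = 3.

3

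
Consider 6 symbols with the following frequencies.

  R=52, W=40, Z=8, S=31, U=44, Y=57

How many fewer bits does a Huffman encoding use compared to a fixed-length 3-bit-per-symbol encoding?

114

Fixed-length: 3 bits × 232 symbols = 696 bits.
Huffman merges:
combine Z(8), S(31) → 39
combine 39, W(40) → 79
combine U(44), R(52) → 96
combine Y(57), 79 → 136
combine 96, 136 → 232
Huffman total = 39 + 79 + 96 + 136 + 232 = 582 bits.
Saving = 696 − 582 = 114 bits.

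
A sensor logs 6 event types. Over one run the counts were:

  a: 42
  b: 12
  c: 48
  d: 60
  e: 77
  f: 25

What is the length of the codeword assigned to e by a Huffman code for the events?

Huffman merges, smallest pair first:
b(12) + f(25) → 37
37 + a(42) → 79
c(48) + d(60) → 108
e(77) + 79 → 156
108 + 156 → 264
The subtree containing e is merged 2 times, so code length = 2.

2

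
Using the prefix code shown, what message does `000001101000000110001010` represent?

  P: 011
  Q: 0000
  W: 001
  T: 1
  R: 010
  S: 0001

QPRQPSR

Read left to right; each codeword is recognised as soon as it completes (prefix code):
  0000→Q | 011→P | 010→R | 0000→Q | 011→P | 0001→S | 010→R
Decoded message: QPRQPSR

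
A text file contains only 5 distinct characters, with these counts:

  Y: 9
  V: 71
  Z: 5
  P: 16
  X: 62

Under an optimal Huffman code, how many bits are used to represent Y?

4

Build the tree from the bottom:
merge Z(5) and Y(9): 14
merge 14 and P(16): 30
merge 30 and X(62): 92
merge V(71) and 92: 163
Y's leaf is at depth 4, giving a 4-bit codeword.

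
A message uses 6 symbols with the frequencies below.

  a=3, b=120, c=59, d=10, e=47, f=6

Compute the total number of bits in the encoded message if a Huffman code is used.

Greedily combine the two least-frequent nodes:
combine a(3), f(6) → 9
combine 9, d(10) → 19
combine 19, e(47) → 66
combine c(59), 66 → 125
combine b(120), 125 → 245
Each symbol's bit-cost is frequency × depth; summing gives 464 bits (equivalently 9 + 19 + 66 + 125 + 245).

464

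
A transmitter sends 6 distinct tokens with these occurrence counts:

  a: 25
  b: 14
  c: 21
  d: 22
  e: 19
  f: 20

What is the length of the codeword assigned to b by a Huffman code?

Huffman merges, smallest pair first:
b(14) + e(19) → 33
f(20) + c(21) → 41
d(22) + a(25) → 47
33 + 41 → 74
47 + 74 → 121
b sits 3 levels below the root, so its codeword is 3 bits.

3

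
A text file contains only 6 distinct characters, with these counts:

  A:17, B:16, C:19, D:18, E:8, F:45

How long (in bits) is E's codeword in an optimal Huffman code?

Build the tree from the bottom:
merge E(8) and B(16): 24
merge A(17) and D(18): 35
merge C(19) and 24: 43
merge 35 and 43: 78
merge F(45) and 78: 123
E sits 4 levels below the root, so its codeword is 4 bits.

4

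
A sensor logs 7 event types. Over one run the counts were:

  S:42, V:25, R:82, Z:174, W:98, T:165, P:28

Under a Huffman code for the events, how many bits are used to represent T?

2

Huffman merges, smallest pair first:
combine V(25), P(28) → 53
combine S(42), 53 → 95
combine R(82), 95 → 177
combine W(98), T(165) → 263
combine Z(174), 177 → 351
combine 263, 351 → 614
The subtree containing T is merged 2 times, so code length = 2.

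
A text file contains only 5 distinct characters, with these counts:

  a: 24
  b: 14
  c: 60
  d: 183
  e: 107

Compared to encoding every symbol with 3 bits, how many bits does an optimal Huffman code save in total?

435

Fixed-length: 3 bits × 388 symbols = 1164 bits.
Huffman merges:
merge b(14) and a(24): 38
merge 38 and c(60): 98
merge 98 and e(107): 205
merge d(183) and 205: 388
Huffman total = 38 + 98 + 205 + 388 = 729 bits.
Saving = 1164 − 729 = 435 bits.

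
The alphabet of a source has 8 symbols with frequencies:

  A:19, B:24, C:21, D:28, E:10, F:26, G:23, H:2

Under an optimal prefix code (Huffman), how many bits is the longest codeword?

Merge the two lowest-weight nodes at each step:
combine H(2), E(10) → 12
combine 12, A(19) → 31
combine C(21), G(23) → 44
combine B(24), F(26) → 50
combine D(28), 31 → 59
combine 44, 50 → 94
combine 59, 94 → 153
The rarest symbols sit at the bottom; the longest codeword is 4 bits.

4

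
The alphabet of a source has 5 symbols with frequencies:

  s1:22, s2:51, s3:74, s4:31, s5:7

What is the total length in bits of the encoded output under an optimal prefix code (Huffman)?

385

Merge the two smallest weights repeatedly:
s5(7) + s1(22) → 29
29 + s4(31) → 60
s2(51) + 60 → 111
s3(74) + 111 → 185
Each symbol's bit-cost is frequency × depth; summing gives 385 bits (equivalently 29 + 60 + 111 + 185).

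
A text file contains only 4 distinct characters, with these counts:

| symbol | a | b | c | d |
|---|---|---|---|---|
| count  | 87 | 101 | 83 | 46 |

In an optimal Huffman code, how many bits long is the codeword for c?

Huffman merges, smallest pair first:
merge d(46) and c(83): 129
merge a(87) and b(101): 188
merge 129 and 188: 317
c's leaf is at depth 2, giving a 2-bit codeword.

2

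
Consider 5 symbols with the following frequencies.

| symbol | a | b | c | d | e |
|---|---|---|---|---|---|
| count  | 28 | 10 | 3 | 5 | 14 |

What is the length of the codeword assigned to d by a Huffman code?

4

Build the tree from the bottom:
c(3) + d(5) → 8
8 + b(10) → 18
e(14) + 18 → 32
a(28) + 32 → 60
d sits 4 levels below the root, so its codeword is 4 bits.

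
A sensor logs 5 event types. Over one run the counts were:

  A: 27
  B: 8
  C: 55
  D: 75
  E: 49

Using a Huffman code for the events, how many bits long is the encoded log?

463

Merge the two smallest weights repeatedly:
combine B(8), A(27) → 35
combine 35, E(49) → 84
combine C(55), D(75) → 130
combine 84, 130 → 214
Each symbol's bit-cost is frequency × depth; summing gives 463 bits (equivalently 35 + 84 + 130 + 214).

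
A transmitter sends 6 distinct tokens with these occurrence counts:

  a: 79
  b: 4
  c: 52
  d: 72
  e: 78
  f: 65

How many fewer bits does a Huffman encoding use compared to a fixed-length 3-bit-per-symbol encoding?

Fixed-length: 3 bits × 350 symbols = 1050 bits.
Huffman merges:
combine b(4), c(52) → 56
combine 56, f(65) → 121
combine d(72), e(78) → 150
combine a(79), 121 → 200
combine 150, 200 → 350
Huffman total = 56 + 121 + 150 + 200 + 350 = 877 bits.
Saving = 1050 − 877 = 173 bits.

173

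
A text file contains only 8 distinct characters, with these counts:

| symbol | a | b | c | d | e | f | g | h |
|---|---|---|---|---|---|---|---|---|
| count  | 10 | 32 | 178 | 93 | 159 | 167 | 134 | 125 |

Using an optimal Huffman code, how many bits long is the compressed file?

Merge the two smallest weights repeatedly:
a(10) + b(32) → 42
42 + d(93) → 135
h(125) + g(134) → 259
135 + e(159) → 294
f(167) + c(178) → 345
259 + 294 → 553
345 + 553 → 898
The encoded length is the sum of every internal node's weight: 42 + 135 + 259 + 294 + 345 + 553 + 898 = 2526 bits.

2526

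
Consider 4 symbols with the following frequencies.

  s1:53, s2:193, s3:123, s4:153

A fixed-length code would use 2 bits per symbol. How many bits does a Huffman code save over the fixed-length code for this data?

17

Fixed-length: 2 bits × 522 symbols = 1044 bits.
Huffman merges:
combine s1(53), s3(123) → 176
combine s4(153), 176 → 329
combine s2(193), 329 → 522
Huffman total = 176 + 329 + 522 = 1027 bits.
Saving = 1044 − 1027 = 17 bits.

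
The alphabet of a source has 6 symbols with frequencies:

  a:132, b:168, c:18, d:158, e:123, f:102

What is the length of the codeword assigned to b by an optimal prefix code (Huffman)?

2

Repeatedly merge the two smallest:
combine c(18), f(102) → 120
combine 120, e(123) → 243
combine a(132), d(158) → 290
combine b(168), 243 → 411
combine 290, 411 → 701
The subtree containing b is merged 2 times, so code length = 2.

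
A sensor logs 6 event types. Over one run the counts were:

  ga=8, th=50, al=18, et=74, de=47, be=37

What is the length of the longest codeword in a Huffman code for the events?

Merge the two lowest-weight nodes at each step:
merge ga(8) and al(18): 26
merge 26 and be(37): 63
merge de(47) and th(50): 97
merge 63 and et(74): 137
merge 97 and 137: 234
The rarest symbols sit at the bottom; the longest codeword is 4 bits.

4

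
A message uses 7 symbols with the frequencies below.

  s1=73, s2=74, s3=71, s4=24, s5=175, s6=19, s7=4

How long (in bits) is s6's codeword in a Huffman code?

Build the tree from the bottom:
merge s7(4) and s6(19): 23
merge 23 and s4(24): 47
merge 47 and s3(71): 118
merge s1(73) and s2(74): 147
merge 118 and 147: 265
merge s5(175) and 265: 440
s6's leaf is at depth 5, giving a 5-bit codeword.

5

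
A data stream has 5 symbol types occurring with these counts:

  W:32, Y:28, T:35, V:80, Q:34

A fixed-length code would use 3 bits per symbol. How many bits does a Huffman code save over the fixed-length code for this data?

160

Fixed-length: 3 bits × 209 symbols = 627 bits.
Huffman merges:
combine Y(28), W(32) → 60
combine Q(34), T(35) → 69
combine 60, 69 → 129
combine V(80), 129 → 209
Huffman total = 60 + 69 + 129 + 209 = 467 bits.
Saving = 627 − 467 = 160 bits.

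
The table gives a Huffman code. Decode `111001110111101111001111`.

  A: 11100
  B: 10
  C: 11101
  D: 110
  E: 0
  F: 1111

Read left to right; each codeword is recognised as soon as it completes (prefix code):
  11100→A | 11101→C | 11101→C | 11100→A | 1111→F
Decoded message: ACCAF

ACCAF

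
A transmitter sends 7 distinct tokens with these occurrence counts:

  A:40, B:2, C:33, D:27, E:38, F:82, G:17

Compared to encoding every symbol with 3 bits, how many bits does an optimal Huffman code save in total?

103

Fixed-length: 3 bits × 239 symbols = 717 bits.
Huffman merges:
merge B(2) and G(17): 19
merge 19 and D(27): 46
merge C(33) and E(38): 71
merge A(40) and 46: 86
merge 71 and F(82): 153
merge 86 and 153: 239
Huffman total = 19 + 46 + 71 + 86 + 153 + 239 = 614 bits.
Saving = 717 − 614 = 103 bits.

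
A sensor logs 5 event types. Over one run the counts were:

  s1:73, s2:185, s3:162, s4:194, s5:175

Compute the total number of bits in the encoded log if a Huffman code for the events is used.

Build the Huffman tree bottom-up:
combine s1(73), s3(162) → 235
combine s5(175), s2(185) → 360
combine s4(194), 235 → 429
combine 360, 429 → 789
Total encoded bits = sum of merged weights = 235 + 360 + 429 + 789 = 1813.

1813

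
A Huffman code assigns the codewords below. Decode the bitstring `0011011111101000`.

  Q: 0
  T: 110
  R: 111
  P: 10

QQTRRQPQQ

Read left to right; each codeword is recognised as soon as it completes (prefix code):
  0→Q | 0→Q | 110→T | 111→R | 111→R | 0→Q | 10→P | 0→Q | 0→Q
Decoded message: QQTRRQPQQ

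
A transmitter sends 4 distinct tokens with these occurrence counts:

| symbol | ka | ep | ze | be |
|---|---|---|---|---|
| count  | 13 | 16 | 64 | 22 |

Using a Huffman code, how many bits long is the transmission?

195

Greedily combine the two least-frequent nodes:
merge ka(13) and ep(16): 29
merge be(22) and 29: 51
merge 51 and ze(64): 115
Total encoded bits = sum of merged weights = 29 + 51 + 115 = 195.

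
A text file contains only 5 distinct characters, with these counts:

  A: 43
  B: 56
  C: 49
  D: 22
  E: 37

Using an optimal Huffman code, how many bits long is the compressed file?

Greedily combine the two least-frequent nodes:
merge D(22) and E(37): 59
merge A(43) and C(49): 92
merge B(56) and 59: 115
merge 92 and 115: 207
Each symbol's bit-cost is frequency × depth; summing gives 473 bits (equivalently 59 + 92 + 115 + 207).

473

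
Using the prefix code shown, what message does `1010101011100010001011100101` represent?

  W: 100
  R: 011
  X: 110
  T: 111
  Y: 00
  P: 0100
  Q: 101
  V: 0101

Read left to right; each codeword is recognised as soon as it completes (prefix code):
  101→Q | 0101→V | 011→R | 100→W | 0100→P | 0101→V | 110→X | 0101→V
Decoded message: QVRWPVXV

QVRWPVXV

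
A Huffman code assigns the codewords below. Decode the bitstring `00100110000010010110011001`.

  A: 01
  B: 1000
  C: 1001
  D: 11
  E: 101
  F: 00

FCBFCACC

Read left to right; each codeword is recognised as soon as it completes (prefix code):
  00→F | 1001→C | 1000→B | 00→F | 1001→C | 01→A | 1001→C | 1001→C
Decoded message: FCBFCACC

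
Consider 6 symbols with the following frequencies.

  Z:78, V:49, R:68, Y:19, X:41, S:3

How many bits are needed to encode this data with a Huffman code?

601

Greedily combine the two least-frequent nodes:
merge S(3) and Y(19): 22
merge 22 and X(41): 63
merge V(49) and 63: 112
merge R(68) and Z(78): 146
merge 112 and 146: 258
The encoded length is the sum of every internal node's weight: 22 + 63 + 112 + 146 + 258 = 601 bits.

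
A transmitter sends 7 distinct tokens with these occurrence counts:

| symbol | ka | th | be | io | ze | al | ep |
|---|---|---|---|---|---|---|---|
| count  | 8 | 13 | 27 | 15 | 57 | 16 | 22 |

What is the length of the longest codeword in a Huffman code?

4

Merge the two lowest-weight nodes at each step:
combine ka(8), th(13) → 21
combine io(15), al(16) → 31
combine 21, ep(22) → 43
combine be(27), 31 → 58
combine 43, ze(57) → 100
combine 58, 100 → 158
The rarest symbols sit at the bottom; the longest codeword is 4 bits.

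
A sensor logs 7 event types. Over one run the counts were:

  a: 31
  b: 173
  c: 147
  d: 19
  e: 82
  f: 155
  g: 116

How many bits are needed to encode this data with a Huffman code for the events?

Merge the two smallest weights repeatedly:
combine d(19), a(31) → 50
combine 50, e(82) → 132
combine g(116), 132 → 248
combine c(147), f(155) → 302
combine b(173), 248 → 421
combine 302, 421 → 723
Each symbol's bit-cost is frequency × depth; summing gives 1876 bits (equivalently 50 + 132 + 248 + 302 + 421 + 723).

1876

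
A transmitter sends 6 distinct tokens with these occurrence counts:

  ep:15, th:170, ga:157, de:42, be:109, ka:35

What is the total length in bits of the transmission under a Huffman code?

1198

Merge the two smallest weights repeatedly:
merge ep(15) and ka(35): 50
merge de(42) and 50: 92
merge 92 and be(109): 201
merge ga(157) and th(170): 327
merge 201 and 327: 528
Total encoded bits = sum of merged weights = 50 + 92 + 201 + 327 + 528 = 1198.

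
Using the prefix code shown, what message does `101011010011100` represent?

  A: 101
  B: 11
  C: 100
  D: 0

ADBDCBC

Read left to right; each codeword is recognised as soon as it completes (prefix code):
  101→A | 0→D | 11→B | 0→D | 100→C | 11→B | 100→C
Decoded message: ADBDCBC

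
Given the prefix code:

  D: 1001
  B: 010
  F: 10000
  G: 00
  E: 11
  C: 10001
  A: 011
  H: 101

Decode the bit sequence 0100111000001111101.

Read left to right; each codeword is recognised as soon as it completes (prefix code):
  010→B | 011→A | 10000→F | 011→A | 11→E | 101→H
Decoded message: BAFAEH

BAFAEH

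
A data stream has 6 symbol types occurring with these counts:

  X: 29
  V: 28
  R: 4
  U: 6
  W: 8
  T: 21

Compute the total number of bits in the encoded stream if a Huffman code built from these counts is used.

Build the Huffman tree bottom-up:
merge R(4) and U(6): 10
merge W(8) and 10: 18
merge 18 and T(21): 39
merge V(28) and X(29): 57
merge 39 and 57: 96
Total encoded bits = sum of merged weights = 10 + 18 + 39 + 57 + 96 = 220.

220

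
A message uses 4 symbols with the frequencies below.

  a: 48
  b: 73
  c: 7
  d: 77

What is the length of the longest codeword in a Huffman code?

Merge the two lowest-weight nodes at each step:
c(7) + a(48) → 55
55 + b(73) → 128
d(77) + 128 → 205
Maximum depth reached is 3.

3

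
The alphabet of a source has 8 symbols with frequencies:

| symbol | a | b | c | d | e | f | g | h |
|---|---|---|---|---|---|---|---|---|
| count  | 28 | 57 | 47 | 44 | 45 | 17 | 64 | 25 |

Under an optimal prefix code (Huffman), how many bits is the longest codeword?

4

Merge the two lowest-weight nodes at each step:
f(17) + h(25) → 42
a(28) + 42 → 70
d(44) + e(45) → 89
c(47) + b(57) → 104
g(64) + 70 → 134
89 + 104 → 193
134 + 193 → 327
The first pair merged (f, h) ends up deepest, at depth 4.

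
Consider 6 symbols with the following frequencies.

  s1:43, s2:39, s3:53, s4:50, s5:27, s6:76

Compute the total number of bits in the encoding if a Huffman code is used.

Greedily combine the two least-frequent nodes:
merge s5(27) and s2(39): 66
merge s1(43) and s4(50): 93
merge s3(53) and 66: 119
merge s6(76) and 93: 169
merge 119 and 169: 288
Each symbol's bit-cost is frequency × depth; summing gives 735 bits (equivalently 66 + 93 + 119 + 169 + 288).

735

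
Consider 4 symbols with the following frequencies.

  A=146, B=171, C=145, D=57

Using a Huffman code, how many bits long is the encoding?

Build the Huffman tree bottom-up:
combine D(57), C(145) → 202
combine A(146), B(171) → 317
combine 202, 317 → 519
The encoded length is the sum of every internal node's weight: 202 + 317 + 519 = 1038 bits.

1038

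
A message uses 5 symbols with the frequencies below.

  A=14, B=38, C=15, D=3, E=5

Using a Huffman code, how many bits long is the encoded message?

Build the Huffman tree bottom-up:
combine D(3), E(5) → 8
combine 8, A(14) → 22
combine C(15), 22 → 37
combine 37, B(38) → 75
Each symbol's bit-cost is frequency × depth; summing gives 142 bits (equivalently 8 + 22 + 37 + 75).

142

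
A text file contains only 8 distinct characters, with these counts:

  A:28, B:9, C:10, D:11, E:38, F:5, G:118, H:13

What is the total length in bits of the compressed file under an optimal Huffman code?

522

Greedily combine the two least-frequent nodes:
merge F(5) and B(9): 14
merge C(10) and D(11): 21
merge H(13) and 14: 27
merge 21 and 27: 48
merge A(28) and E(38): 66
merge 48 and 66: 114
merge 114 and G(118): 232
Each symbol's bit-cost is frequency × depth; summing gives 522 bits (equivalently 14 + 21 + 27 + 48 + 66 + 114 + 232).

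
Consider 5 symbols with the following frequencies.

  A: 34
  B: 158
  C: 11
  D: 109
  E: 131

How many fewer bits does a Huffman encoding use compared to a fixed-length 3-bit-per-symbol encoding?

Fixed-length: 3 bits × 443 symbols = 1329 bits.
Huffman merges:
merge C(11) and A(34): 45
merge 45 and D(109): 154
merge E(131) and 154: 285
merge B(158) and 285: 443
Huffman total = 45 + 154 + 285 + 443 = 927 bits.
Saving = 1329 − 927 = 402 bits.

402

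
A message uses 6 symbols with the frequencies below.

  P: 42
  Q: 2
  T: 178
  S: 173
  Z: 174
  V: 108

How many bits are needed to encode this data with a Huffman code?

Merge the two smallest weights repeatedly:
Q(2) + P(42) → 44
44 + V(108) → 152
152 + S(173) → 325
Z(174) + T(178) → 352
325 + 352 → 677
Each symbol's bit-cost is frequency × depth; summing gives 1550 bits (equivalently 44 + 152 + 325 + 352 + 677).

1550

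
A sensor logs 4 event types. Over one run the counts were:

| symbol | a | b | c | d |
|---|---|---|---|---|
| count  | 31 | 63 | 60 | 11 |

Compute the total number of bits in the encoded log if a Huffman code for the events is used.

Build the Huffman tree bottom-up:
d(11) + a(31) → 42
42 + c(60) → 102
b(63) + 102 → 165
The encoded length is the sum of every internal node's weight: 42 + 102 + 165 = 309 bits.

309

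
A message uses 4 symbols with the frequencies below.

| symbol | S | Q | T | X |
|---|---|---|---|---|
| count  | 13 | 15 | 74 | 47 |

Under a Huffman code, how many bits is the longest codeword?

3

Merge the two lowest-weight nodes at each step:
combine S(13), Q(15) → 28
combine 28, X(47) → 75
combine T(74), 75 → 149
The rarest symbols sit at the bottom; the longest codeword is 3 bits.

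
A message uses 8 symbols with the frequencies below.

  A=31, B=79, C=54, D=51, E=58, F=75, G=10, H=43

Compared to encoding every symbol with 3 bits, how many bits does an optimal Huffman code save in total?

38

Fixed-length: 3 bits × 401 symbols = 1203 bits.
Huffman merges:
merge G(10) and A(31): 41
merge 41 and H(43): 84
merge D(51) and C(54): 105
merge E(58) and F(75): 133
merge B(79) and 84: 163
merge 105 and 133: 238
merge 163 and 238: 401
Huffman total = 41 + 84 + 105 + 133 + 163 + 238 + 401 = 1165 bits.
Saving = 1203 − 1165 = 38 bits.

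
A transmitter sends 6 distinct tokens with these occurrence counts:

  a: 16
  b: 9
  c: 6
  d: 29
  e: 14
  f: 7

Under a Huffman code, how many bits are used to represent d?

Build the tree from the bottom:
combine c(6), f(7) → 13
combine b(9), 13 → 22
combine e(14), a(16) → 30
combine 22, d(29) → 51
combine 30, 51 → 81
d sits 2 levels below the root, so its codeword is 2 bits.

2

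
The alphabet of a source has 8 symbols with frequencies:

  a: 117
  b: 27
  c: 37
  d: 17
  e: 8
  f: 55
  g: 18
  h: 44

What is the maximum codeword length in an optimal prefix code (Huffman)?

5

Merge the two lowest-weight nodes at each step:
e(8) + d(17) → 25
g(18) + 25 → 43
b(27) + c(37) → 64
43 + h(44) → 87
f(55) + 64 → 119
87 + a(117) → 204
119 + 204 → 323
The rarest symbols sit at the bottom; the longest codeword is 5 bits.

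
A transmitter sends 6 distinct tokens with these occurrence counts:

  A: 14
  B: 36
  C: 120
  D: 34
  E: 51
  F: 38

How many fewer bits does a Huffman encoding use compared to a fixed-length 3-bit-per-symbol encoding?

192

Fixed-length: 3 bits × 293 symbols = 879 bits.
Huffman merges:
merge A(14) and D(34): 48
merge B(36) and F(38): 74
merge 48 and E(51): 99
merge 74 and 99: 173
merge C(120) and 173: 293
Huffman total = 48 + 74 + 99 + 173 + 293 = 687 bits.
Saving = 879 − 687 = 192 bits.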